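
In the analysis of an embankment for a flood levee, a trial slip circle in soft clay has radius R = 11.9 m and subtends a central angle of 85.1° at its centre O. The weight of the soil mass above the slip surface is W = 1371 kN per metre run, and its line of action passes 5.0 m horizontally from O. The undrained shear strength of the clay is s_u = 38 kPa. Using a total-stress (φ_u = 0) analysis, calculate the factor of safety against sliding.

FS = 1.17

Taking moments about the centre O, the resisting moment is provided by the undrained shear strength acting along the arc:
Arc length L_a = R·θ = 11.9·(85.1°·π/180) = 11.9·1.4853 = 17.67 m
M_R = s_u·L_a·R = 38·17.67·11.9 = 7992.5 kN·m/m
M_D = W·d = 1371·5.0 = 6855.0 kN·m/m
FS = M_R / M_D = 7992.5 / 6855.0 = 1.166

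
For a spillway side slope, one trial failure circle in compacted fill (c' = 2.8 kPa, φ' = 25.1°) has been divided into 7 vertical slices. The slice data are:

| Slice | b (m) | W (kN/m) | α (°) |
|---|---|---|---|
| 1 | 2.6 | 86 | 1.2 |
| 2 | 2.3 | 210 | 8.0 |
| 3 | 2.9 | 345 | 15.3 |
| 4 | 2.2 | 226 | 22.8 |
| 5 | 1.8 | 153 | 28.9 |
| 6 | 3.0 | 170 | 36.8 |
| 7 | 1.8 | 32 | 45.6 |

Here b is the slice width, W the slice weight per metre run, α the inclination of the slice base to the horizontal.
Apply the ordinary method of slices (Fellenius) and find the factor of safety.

Ordinary method of slices: FS = Σ[c'·Δl_i + (W_i cosα_i)·tanφ'] / Σ W_i sinα_i, with Δl_i = b_i / cosα_i.
Slice 1: Δl = 2.6/cos1.2° = 2.601 m; N'_1 = 86·cos1.2° = 86.0; c'Δl = 7.28; W sinα = 1.8
Slice 2: Δl = 2.3/cos8.0° = 2.323 m; N'_2 = 210·cos8.0° = 208.0; c'Δl = 6.50; W sinα = 29.2
Slice 3: Δl = 2.9/cos15.3° = 3.007 m; N'_3 = 345·cos15.3° = 332.8; c'Δl = 8.42; W sinα = 91.0
Slice 4: Δl = 2.2/cos22.8° = 2.386 m; N'_4 = 226·cos22.8° = 208.3; c'Δl = 6.68; W sinα = 87.6
Slice 5: Δl = 1.8/cos28.9° = 2.056 m; N'_5 = 153·cos28.9° = 133.9; c'Δl = 5.76; W sinα = 73.9
Slice 6: Δl = 3.0/cos36.8° = 3.747 m; N'_6 = 170·cos36.8° = 136.1; c'Δl = 10.49; W sinα = 101.8
Slice 7: Δl = 1.8/cos45.6° = 2.573 m; N'_7 = 32·cos45.6° = 22.4; c'Δl = 7.20; W sinα = 22.9
Σc'Δl = 52.3 kN/m; ΣN' = 1127.5 kN/m; ΣW sinα = 408.3 kN/m
Resisting = 52.3 + 1127.5·tan25.1° = 52.3 + 528.2 = 580.5 kN/m
FS = 580.5 / 408.3 = 1.422

FS = 1.42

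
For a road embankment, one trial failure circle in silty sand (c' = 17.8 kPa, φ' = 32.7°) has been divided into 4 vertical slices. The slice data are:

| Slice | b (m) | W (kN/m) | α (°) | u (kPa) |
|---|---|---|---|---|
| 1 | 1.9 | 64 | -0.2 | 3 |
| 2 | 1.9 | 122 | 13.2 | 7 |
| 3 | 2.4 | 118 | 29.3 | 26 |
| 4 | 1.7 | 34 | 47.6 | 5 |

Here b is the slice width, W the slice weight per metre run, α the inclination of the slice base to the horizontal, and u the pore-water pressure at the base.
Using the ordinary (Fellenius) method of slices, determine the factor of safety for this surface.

FS = 2.66

Ordinary method of slices: FS = Σ[c'·Δl_i + (W_i cosα_i − u_i·Δl_i)·tanφ'] / Σ W_i sinα_i, with Δl_i = b_i / cosα_i.
Slice 1: Δl = 1.9/cos(-0.2°) = 1.900 m; N'_1 = 64·cos(-0.2°) − 3·1.900 = 58.3; c'Δl = 33.82; W sinα = -0.2
Slice 2: Δl = 1.9/cos13.2° = 1.952 m; N'_2 = 122·cos13.2° − 7·1.952 = 105.1; c'Δl = 34.74; W sinα = 27.9
Slice 3: Δl = 2.4/cos29.3° = 2.752 m; N'_3 = 118·cos29.3° − 26·2.752 = 31.4; c'Δl = 48.99; W sinα = 57.7
Slice 4: Δl = 1.7/cos47.6° = 2.521 m; N'_4 = 34·cos47.6° − 5·2.521 = 10.3; c'Δl = 44.88; W sinα = 25.1
Σc'Δl = 162.4 kN/m; ΣN' = 205.1 kN/m; ΣW sinα = 110.5 kN/m
Resisting = 162.4 + 205.1·tan32.7° = 162.4 + 131.7 = 294.1 kN/m
FS = 294.1 / 110.5 = 2.662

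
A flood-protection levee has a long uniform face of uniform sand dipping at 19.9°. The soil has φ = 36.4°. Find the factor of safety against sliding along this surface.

For a dry cohesionless infinite slope the factor of safety is FS = tanφ / tanβ.
FS = tan36.4° / tan19.9° = 0.7373 / 0.3620 = 2.037

FS = 2.04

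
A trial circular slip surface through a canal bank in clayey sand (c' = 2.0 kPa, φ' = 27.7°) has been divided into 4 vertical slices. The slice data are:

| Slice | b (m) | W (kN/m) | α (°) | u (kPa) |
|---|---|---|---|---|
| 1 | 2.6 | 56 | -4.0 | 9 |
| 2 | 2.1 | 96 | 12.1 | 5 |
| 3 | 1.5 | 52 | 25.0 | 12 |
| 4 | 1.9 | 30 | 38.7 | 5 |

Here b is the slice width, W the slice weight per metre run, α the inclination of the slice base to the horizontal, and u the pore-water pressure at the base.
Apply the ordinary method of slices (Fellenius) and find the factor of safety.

Ordinary method of slices: FS = Σ[c'·Δl_i + (W_i cosα_i − u_i·Δl_i)·tanφ'] / Σ W_i sinα_i, with Δl_i = b_i / cosα_i.
Slice 1: Δl = 2.6/cos(-4.0°) = 2.606 m; N'_1 = 56·cos(-4.0°) − 9·2.606 = 32.4; c'Δl = 5.21; W sinα = -3.9
Slice 2: Δl = 2.1/cos12.1° = 2.148 m; N'_2 = 96·cos12.1° − 5·2.148 = 83.1; c'Δl = 4.30; W sinα = 20.1
Slice 3: Δl = 1.5/cos25.0° = 1.655 m; N'_3 = 52·cos25.0° − 12·1.655 = 27.3; c'Δl = 3.31; W sinα = 22.0
Slice 4: Δl = 1.9/cos38.7° = 2.435 m; N'_4 = 30·cos38.7° − 5·2.435 = 11.2; c'Δl = 4.87; W sinα = 18.8
Σc'Δl = 17.7 kN/m; ΣN' = 154.0 kN/m; ΣW sinα = 57.0 kN/m
Resisting = 17.7 + 154.0·tan27.7° = 17.7 + 80.9 = 98.6 kN/m
FS = 98.6 / 57.0 = 1.731

FS = 1.73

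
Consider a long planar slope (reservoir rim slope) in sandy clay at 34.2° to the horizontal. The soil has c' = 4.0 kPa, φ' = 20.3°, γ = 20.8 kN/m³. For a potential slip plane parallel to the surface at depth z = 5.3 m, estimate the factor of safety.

For an infinite slope with a slip plane parallel to the surface (no pore pressure): FS = [c' + γz cos²β tanφ'] / [γz sinβ cosβ].
γz = 20.8·5.3 = 110.24 kN/m²
Numerator = 4.0 + 110.24·cos²34.2°·tan20.3° = 4.0 + 110.24·0.6841·0.3699 = 31.895 kPa
Denominator = 110.24·sin34.2°·cos34.2° = 110.24·0.5621·0.8271 = 51.249 kPa
FS = 31.895 / 51.249 = 0.622

FS = 0.62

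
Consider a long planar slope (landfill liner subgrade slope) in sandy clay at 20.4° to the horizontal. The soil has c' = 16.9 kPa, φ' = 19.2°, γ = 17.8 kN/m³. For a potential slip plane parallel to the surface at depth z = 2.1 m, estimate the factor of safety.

FS = 2.32

For an infinite slope with a slip plane parallel to the surface (no pore pressure): FS = [c' + γz cos²β tanφ'] / [γz sinβ cosβ].
γz = 17.8·2.1 = 37.38 kN/m²
Numerator = 16.9 + 37.38·cos²20.4°·tan19.2° = 16.9 + 37.38·0.8785·0.3482 = 28.335 kPa
Denominator = 37.38·sin20.4°·cos20.4° = 37.38·0.3486·0.9373 = 12.212 kPa
FS = 28.335 / 12.212 = 2.320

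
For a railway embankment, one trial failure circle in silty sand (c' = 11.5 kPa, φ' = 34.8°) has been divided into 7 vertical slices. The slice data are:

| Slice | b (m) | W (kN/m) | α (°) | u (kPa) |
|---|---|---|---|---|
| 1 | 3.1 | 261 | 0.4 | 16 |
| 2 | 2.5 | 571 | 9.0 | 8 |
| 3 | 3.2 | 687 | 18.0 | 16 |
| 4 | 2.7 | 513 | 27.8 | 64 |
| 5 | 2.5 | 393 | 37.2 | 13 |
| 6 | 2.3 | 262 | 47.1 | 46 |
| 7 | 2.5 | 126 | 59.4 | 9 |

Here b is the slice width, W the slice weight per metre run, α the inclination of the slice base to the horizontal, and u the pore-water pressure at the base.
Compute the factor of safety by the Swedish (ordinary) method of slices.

Ordinary method of slices: FS = Σ[c'·Δl_i + (W_i cosα_i − u_i·Δl_i)·tanφ'] / Σ W_i sinα_i, with Δl_i = b_i / cosα_i.
Slice 1: Δl = 3.1/cos0.4° = 3.100 m; N'_1 = 261·cos0.4° − 16·3.100 = 211.4; c'Δl = 35.65; W sinα = 1.8
Slice 2: Δl = 2.5/cos9.0° = 2.531 m; N'_2 = 571·cos9.0° − 8·2.531 = 543.7; c'Δl = 29.11; W sinα = 89.3
Slice 3: Δl = 3.2/cos18.0° = 3.365 m; N'_3 = 687·cos18.0° − 16·3.365 = 599.5; c'Δl = 38.69; W sinα = 212.3
Slice 4: Δl = 2.7/cos27.8° = 3.052 m; N'_4 = 513·cos27.8° − 64·3.052 = 258.4; c'Δl = 35.10; W sinα = 239.3
Slice 5: Δl = 2.5/cos37.2° = 3.139 m; N'_5 = 393·cos37.2° − 13·3.139 = 272.2; c'Δl = 36.09; W sinα = 237.6
Slice 6: Δl = 2.3/cos47.1° = 3.379 m; N'_6 = 262·cos47.1° − 46·3.379 = 22.9; c'Δl = 38.86; W sinα = 191.9
Slice 7: Δl = 2.5/cos59.4° = 4.911 m; N'_7 = 126·cos59.4° − 9·4.911 = 19.9; c'Δl = 56.48; W sinα = 108.5
Σc'Δl = 270.0 kN/m; ΣN' = 1928.2 kN/m; ΣW sinα = 1080.7 kN/m
Resisting = 270.0 + 1928.2·tan34.8° = 270.0 + 1340.1 = 1610.1 kN/m
FS = 1610.1 / 1080.7 = 1.490

FS = 1.49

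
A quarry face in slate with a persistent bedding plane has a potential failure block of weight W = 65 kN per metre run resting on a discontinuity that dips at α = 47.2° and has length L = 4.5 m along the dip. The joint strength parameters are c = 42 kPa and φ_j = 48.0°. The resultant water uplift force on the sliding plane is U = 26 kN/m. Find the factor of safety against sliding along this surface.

FS = 4.39

Resolving the block weight along and normal to the plane and applying the Mohr–Coulomb strength on the joint:
N' = W cosα − U = 65·cos47.2° − 26 = 18.2 kN/m
Driving force T = W sinα = 65·sin47.2° = 47.7 kN/m
Resisting force R = c·L + N'·tanφ_j = 42·4.5 + 18.2·tan48.0° = 189.0 + 20.2 = 209.2 kN/m
FS = R / T = 209.2 / 47.7 = 4.386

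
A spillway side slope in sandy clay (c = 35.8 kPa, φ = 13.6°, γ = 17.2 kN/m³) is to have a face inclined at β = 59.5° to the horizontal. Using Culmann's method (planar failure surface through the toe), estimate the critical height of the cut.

Culmann's analysis gives the critical failure plane at α_cr = (β + φ)/2 = (59.5 + 13.6)/2 = 36.5°, and the critical height
H_c = (4c/γ) · sinβ cosφ / [1 − cos(β − φ)]
    = (4·35.8/17.2) · sin59.5°·cos13.6° / [1 − cos(45.9°)]
    = 8.326 · 0.8616·0.9720 / [1 − 0.6959]
    = 8.326 · 0.8375 / 0.3041
    = 22.93 m

H_c = 22.93 m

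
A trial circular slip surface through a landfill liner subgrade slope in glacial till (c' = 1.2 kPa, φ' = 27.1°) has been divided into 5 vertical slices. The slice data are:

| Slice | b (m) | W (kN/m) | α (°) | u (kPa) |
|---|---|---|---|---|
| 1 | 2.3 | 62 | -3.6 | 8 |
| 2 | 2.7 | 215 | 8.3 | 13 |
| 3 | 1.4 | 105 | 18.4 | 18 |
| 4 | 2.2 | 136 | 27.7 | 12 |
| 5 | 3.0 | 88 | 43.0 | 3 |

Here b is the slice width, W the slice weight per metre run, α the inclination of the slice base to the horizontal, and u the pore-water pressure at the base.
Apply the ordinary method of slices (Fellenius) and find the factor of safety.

FS = 1.30

Ordinary method of slices: FS = Σ[c'·Δl_i + (W_i cosα_i − u_i·Δl_i)·tanφ'] / Σ W_i sinα_i, with Δl_i = b_i / cosα_i.
Slice 1: Δl = 2.3/cos(-3.6°) = 2.305 m; N'_1 = 62·cos(-3.6°) − 8·2.305 = 43.4; c'Δl = 2.77; W sinα = -3.9
Slice 2: Δl = 2.7/cos8.3° = 2.729 m; N'_2 = 215·cos8.3° − 13·2.729 = 177.3; c'Δl = 3.27; W sinα = 31.0
Slice 3: Δl = 1.4/cos18.4° = 1.475 m; N'_3 = 105·cos18.4° − 18·1.475 = 73.1; c'Δl = 1.77; W sinα = 33.1
Slice 4: Δl = 2.2/cos27.7° = 2.485 m; N'_4 = 136·cos27.7° − 12·2.485 = 90.6; c'Δl = 2.98; W sinα = 63.2
Slice 5: Δl = 3.0/cos43.0° = 4.102 m; N'_5 = 88·cos43.0° − 3·4.102 = 52.1; c'Δl = 4.92; W sinα = 60.0
Σc'Δl = 15.7 kN/m; ΣN' = 436.4 kN/m; ΣW sinα = 183.5 kN/m
Resisting = 15.7 + 436.4·tan27.1° = 15.7 + 223.3 = 239.1 kN/m
FS = 239.1 / 183.5 = 1.303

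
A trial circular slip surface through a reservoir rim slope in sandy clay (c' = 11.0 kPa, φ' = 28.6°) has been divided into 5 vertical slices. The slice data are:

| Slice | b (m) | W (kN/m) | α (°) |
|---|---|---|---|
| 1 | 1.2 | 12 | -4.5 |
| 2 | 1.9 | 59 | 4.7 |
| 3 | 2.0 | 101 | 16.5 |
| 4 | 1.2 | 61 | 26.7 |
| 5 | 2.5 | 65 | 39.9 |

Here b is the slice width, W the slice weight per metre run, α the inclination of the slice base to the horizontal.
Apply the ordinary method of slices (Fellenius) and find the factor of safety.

FS = 2.52

Ordinary method of slices: FS = Σ[c'·Δl_i + (W_i cosα_i)·tanφ'] / Σ W_i sinα_i, with Δl_i = b_i / cosα_i.
Slice 1: Δl = 1.2/cos(-4.5°) = 1.204 m; N'_1 = 12·cos(-4.5°) = 12.0; c'Δl = 13.24; W sinα = -0.9
Slice 2: Δl = 1.9/cos4.7° = 1.906 m; N'_2 = 59·cos4.7° = 58.8; c'Δl = 20.97; W sinα = 4.8
Slice 3: Δl = 2.0/cos16.5° = 2.086 m; N'_3 = 101·cos16.5° = 96.8; c'Δl = 22.94; W sinα = 28.7
Slice 4: Δl = 1.2/cos26.7° = 1.343 m; N'_4 = 61·cos26.7° = 54.5; c'Δl = 14.78; W sinα = 27.4
Slice 5: Δl = 2.5/cos39.9° = 3.259 m; N'_5 = 65·cos39.9° = 49.9; c'Δl = 35.85; W sinα = 41.7
Σc'Δl = 107.8 kN/m; ΣN' = 272.0 kN/m; ΣW sinα = 101.7 kN/m
Resisting = 107.8 + 272.0·tan28.6° = 107.8 + 148.3 = 256.1 kN/m
FS = 256.1 / 101.7 = 2.518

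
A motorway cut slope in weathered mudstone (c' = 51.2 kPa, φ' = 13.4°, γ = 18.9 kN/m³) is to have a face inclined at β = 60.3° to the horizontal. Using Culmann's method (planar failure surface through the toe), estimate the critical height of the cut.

Culmann's analysis gives the critical failure plane at α_cr = (β + φ')/2 = (60.3 + 13.4)/2 = 36.9°, and the critical height
H_c = (4c'/γ) · sinβ cosφ' / [1 − cos(β − φ')]
    = (4·51.2/18.9) · sin60.3°·cos13.4° / [1 − cos(46.9°)]
    = 10.836 · 0.8686·0.9728 / [1 − 0.6833]
    = 10.836 · 0.8450 / 0.3167
    = 28.91 m

H_c = 28.91 m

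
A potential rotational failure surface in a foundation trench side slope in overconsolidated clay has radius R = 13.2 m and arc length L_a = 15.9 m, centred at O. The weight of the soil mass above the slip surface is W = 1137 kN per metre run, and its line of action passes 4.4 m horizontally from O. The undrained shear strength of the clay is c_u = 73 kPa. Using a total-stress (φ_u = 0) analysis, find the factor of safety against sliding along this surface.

Taking moments about the centre O, the resisting moment is provided by the undrained shear strength acting along the arc:
M_R = c_u·L_a·R = 73·15.90·13.2 = 15321.2 kN·m/m
M_D = W·d = 1137·4.4 = 5002.8 kN·m/m
FS = M_R / M_D = 15321.2 / 5002.8 = 3.063

FS = 3.06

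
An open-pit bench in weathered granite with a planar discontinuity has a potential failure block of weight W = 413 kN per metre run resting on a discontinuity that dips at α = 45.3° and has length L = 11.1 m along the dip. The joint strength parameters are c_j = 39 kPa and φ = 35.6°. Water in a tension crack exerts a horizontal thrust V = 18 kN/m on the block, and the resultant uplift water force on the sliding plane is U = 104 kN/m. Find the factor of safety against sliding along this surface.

Resolving the block weight along and normal to the plane and applying the Mohr–Coulomb strength on the joint:
N' = W cosα − U − V sinα = 413·cos45.3° − 104 − 18·sin45.3° = 173.7 kN/m
Driving force T = W sinα + V cosα = 413·sin45.3° + 18·cos45.3° = 306.2 kN/m
Resisting force R = c_j·L + N'·tanφ = 39·11.1 + 173.7·tan35.6° = 432.9 + 124.4 = 557.3 kN/m
FS = R / T = 557.3 / 306.2 = 1.820

FS = 1.82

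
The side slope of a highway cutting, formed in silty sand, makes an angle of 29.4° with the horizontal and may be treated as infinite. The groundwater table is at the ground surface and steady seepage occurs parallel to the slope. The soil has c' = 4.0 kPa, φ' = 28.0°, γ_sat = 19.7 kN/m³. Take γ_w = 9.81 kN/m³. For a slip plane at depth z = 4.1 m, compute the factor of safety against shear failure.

With seepage parallel to the slope and the water table at the surface, the effective normal stress on the slip plane uses the buoyant unit weight γ' = γ_sat − γ_w while the driving shear stress uses γ_sat:
FS = [c' + γ' z cos²β tanφ'] / [γ_sat z sinβ cosβ]
γ' = 19.7 − 9.81 = 9.89 kN/m³
Numerator = 4.0 + 9.89·4.1·cos²29.4°·tan28.0° = 4.0 + 9.89·4.1·0.7590·0.5317 = 20.365 kPa
Denominator = 19.7·4.1·sin29.4°·cos29.4° = 19.7·4.1·0.4909·0.8712 = 34.544 kPa
FS = 20.365 / 34.544 = 0.590

FS = 0.59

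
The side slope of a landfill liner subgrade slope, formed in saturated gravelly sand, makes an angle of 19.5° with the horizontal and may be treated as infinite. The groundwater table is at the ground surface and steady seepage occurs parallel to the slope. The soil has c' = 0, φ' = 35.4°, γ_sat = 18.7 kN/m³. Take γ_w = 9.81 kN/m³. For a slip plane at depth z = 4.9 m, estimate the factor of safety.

With seepage parallel to the slope and the water table at the surface, the effective normal stress on the slip plane uses the buoyant unit weight γ' = γ_sat − γ_w while the driving shear stress uses γ_sat:
FS = [c' + γ' z cos²β tanφ'] / [γ_sat z sinβ cosβ]
(For c' = 0 this reduces to FS = (γ'/γ_sat)·tanφ'/tanβ.)
γ' = 18.7 − 9.81 = 8.89 kN/m³
Numerator = 0.0 + 8.89·4.9·cos²19.5°·tan35.4° = 0.0 + 8.89·4.9·0.8886·0.7107 = 27.508 kPa
Denominator = 18.7·4.9·sin19.5°·cos19.5° = 18.7·4.9·0.3338·0.9426 = 28.832 kPa
FS = 27.508 / 28.832 = 0.954

FS = 0.95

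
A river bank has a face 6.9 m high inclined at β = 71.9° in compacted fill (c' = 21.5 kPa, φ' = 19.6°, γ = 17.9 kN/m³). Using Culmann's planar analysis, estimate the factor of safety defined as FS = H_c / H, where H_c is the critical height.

FS = 1.60

H_c = (4c'/γ) · sinβ cosφ' / [1 − cos(β − φ')]
    = (4·21.5/17.9) · sin71.9°·cos19.6° / [1 − cos52.3°]
    = 4.804 · 0.8954 / 0.3885 = 11.07 m
FS = H_c / H = 11.07 / 6.9 = 1.605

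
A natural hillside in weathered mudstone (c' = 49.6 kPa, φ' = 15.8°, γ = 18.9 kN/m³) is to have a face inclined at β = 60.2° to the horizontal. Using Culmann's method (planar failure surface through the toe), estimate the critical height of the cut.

H_c = 30.70 m

Culmann's analysis gives the critical failure plane at α_cr = (β + φ')/2 = (60.2 + 15.8)/2 = 38.0°, and the critical height
H_c = (4c'/γ) · sinβ cosφ' / [1 − cos(β − φ')]
    = (4·49.6/18.9) · sin60.2°·cos15.8° / [1 − cos(44.4°)]
    = 10.497 · 0.8678·0.9622 / [1 − 0.7145]
    = 10.497 · 0.8350 / 0.2855
    = 30.70 m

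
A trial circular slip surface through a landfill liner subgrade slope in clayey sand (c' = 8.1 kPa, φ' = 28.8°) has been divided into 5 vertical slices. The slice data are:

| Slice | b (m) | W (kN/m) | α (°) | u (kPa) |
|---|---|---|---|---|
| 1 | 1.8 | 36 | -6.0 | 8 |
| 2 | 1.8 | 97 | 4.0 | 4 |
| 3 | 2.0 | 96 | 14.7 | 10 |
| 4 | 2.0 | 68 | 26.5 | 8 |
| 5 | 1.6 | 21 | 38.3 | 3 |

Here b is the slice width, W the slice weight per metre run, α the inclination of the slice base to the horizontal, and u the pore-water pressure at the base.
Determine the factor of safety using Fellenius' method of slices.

FS = 2.98

Ordinary method of slices: FS = Σ[c'·Δl_i + (W_i cosα_i − u_i·Δl_i)·tanφ'] / Σ W_i sinα_i, with Δl_i = b_i / cosα_i.
Slice 1: Δl = 1.8/cos(-6.0°) = 1.810 m; N'_1 = 36·cos(-6.0°) − 8·1.810 = 21.3; c'Δl = 14.66; W sinα = -3.8
Slice 2: Δl = 1.8/cos4.0° = 1.804 m; N'_2 = 97·cos4.0° − 4·1.804 = 89.5; c'Δl = 14.62; W sinα = 6.8
Slice 3: Δl = 2.0/cos14.7° = 2.068 m; N'_3 = 96·cos14.7° − 10·2.068 = 72.2; c'Δl = 16.75; W sinα = 24.4
Slice 4: Δl = 2.0/cos26.5° = 2.235 m; N'_4 = 68·cos26.5° − 8·2.235 = 43.0; c'Δl = 18.10; W sinα = 30.3
Slice 5: Δl = 1.6/cos38.3° = 2.039 m; N'_5 = 21·cos38.3° − 3·2.039 = 10.4; c'Δl = 16.51; W sinα = 13.0
Σc'Δl = 80.6 kN/m; ΣN' = 236.4 kN/m; ΣW sinα = 70.7 kN/m
Resisting = 80.6 + 236.4·tan28.8° = 80.6 + 130.0 = 210.6 kN/m
FS = 210.6 / 70.7 = 2.978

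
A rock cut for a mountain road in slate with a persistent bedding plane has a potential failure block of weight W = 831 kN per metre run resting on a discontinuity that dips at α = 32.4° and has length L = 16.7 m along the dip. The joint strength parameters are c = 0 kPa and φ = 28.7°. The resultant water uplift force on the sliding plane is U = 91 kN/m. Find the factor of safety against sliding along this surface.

Resolving the block weight along and normal to the plane and applying the Mohr–Coulomb strength on the joint:
N' = W cosα − U = 831·cos32.4° − 91 = 610.6 kN/m
Driving force T = W sinα = 831·sin32.4° = 445.3 kN/m
Resisting force R = c·L + N'·tanφ = 0·16.7 + 610.6·tan28.7° = 0.0 + 334.3 = 334.3 kN/m
FS = R / T = 334.3 / 445.3 = 0.751

FS = 0.75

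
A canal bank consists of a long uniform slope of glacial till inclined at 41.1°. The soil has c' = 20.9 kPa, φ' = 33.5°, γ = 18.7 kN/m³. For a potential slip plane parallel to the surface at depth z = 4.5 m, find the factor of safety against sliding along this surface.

FS = 1.26

For an infinite slope with a slip plane parallel to the surface (no pore pressure): FS = [c' + γz cos²β tanφ'] / [γz sinβ cosβ].
γz = 18.7·4.5 = 84.15 kN/m²
Numerator = 20.9 + 84.15·cos²41.1°·tan33.5° = 20.9 + 84.15·0.5679·0.6619 = 52.528 kPa
Denominator = 84.15·sin41.1°·cos41.1° = 84.15·0.6574·0.7536 = 41.686 kPa
FS = 52.528 / 41.686 = 1.260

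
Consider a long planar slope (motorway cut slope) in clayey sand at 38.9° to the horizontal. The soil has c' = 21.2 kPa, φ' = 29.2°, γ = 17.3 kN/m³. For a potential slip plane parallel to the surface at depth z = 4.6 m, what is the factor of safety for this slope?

FS = 1.24

For an infinite slope with a slip plane parallel to the surface (no pore pressure): FS = [c' + γz cos²β tanφ'] / [γz sinβ cosβ].
γz = 17.3·4.6 = 79.58 kN/m²
Numerator = 21.2 + 79.58·cos²38.9°·tan29.2° = 21.2 + 79.58·0.6057·0.5589 = 48.137 kPa
Denominator = 79.58·sin38.9°·cos38.9° = 79.58·0.6280·0.7782 = 38.891 kPa
FS = 48.137 / 38.891 = 1.238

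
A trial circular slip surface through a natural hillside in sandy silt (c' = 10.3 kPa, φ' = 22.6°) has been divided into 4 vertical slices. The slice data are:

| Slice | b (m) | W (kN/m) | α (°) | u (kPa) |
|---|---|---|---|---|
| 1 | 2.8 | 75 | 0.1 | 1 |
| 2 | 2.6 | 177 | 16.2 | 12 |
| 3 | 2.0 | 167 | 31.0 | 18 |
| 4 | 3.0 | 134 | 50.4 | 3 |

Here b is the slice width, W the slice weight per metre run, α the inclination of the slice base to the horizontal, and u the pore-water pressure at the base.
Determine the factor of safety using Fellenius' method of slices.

Ordinary method of slices: FS = Σ[c'·Δl_i + (W_i cosα_i − u_i·Δl_i)·tanφ'] / Σ W_i sinα_i, with Δl_i = b_i / cosα_i.
Slice 1: Δl = 2.8/cos0.1° = 2.800 m; N'_1 = 75·cos0.1° − 1·2.800 = 72.2; c'Δl = 28.84; W sinα = 0.1
Slice 2: Δl = 2.6/cos16.2° = 2.708 m; N'_2 = 177·cos16.2° − 12·2.708 = 137.5; c'Δl = 27.89; W sinα = 49.4
Slice 3: Δl = 2.0/cos31.0° = 2.333 m; N'_3 = 167·cos31.0° − 18·2.333 = 101.1; c'Δl = 24.03; W sinα = 86.0
Slice 4: Δl = 3.0/cos50.4° = 4.706 m; N'_4 = 134·cos50.4° − 3·4.706 = 71.3; c'Δl = 48.48; W sinα = 103.2
Σc'Δl = 129.2 kN/m; ΣN' = 382.1 kN/m; ΣW sinα = 238.8 kN/m
Resisting = 129.2 + 382.1·tan22.6° = 129.2 + 159.1 = 288.3 kN/m
FS = 288.3 / 238.8 = 1.207

FS = 1.21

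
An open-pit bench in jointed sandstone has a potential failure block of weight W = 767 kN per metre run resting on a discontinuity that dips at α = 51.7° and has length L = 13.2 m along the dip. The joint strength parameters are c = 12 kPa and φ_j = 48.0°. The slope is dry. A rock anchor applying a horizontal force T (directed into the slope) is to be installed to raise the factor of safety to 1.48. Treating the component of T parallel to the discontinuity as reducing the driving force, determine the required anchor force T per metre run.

Resolving forces along and normal to the sliding plane, with the horizontal anchor force T adding T·sinα to the effective normal force and T·cosα acting up the plane against the driving force:
FS = [cL + (W cosα + T sinα) tanφ_j] / [W sinα − T cosα]
Without the anchor: N' = 475.4 kN/m, driving T_d = 601.9 kN/m, resisting R = 12·13.2 + 475.4·tan48.0° = 686.4 kN/m, FS = 1.14.
Setting FS = 1.48 and solving for T:
1.48·(601.9 − T cos51.7°) = 686.4 + T sin51.7°·tan48.0°
T·(sin51.7°·tan48.0° + 1.48·cos51.7°) = 1.48·601.9 − 686.4
T·(0.7848·1.1106 + 1.48·0.6198) = 890.8 − 686.4 = 204.5
T·1.7889 = 204.5
T = 114.3 kN/m

T = 114 kN/m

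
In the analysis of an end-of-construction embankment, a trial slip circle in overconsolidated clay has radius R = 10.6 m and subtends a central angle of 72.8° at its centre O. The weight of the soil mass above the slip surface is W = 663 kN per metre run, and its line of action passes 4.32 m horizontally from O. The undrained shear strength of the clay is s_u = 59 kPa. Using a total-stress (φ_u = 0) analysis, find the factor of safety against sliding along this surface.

Taking moments about the centre O, the resisting moment is provided by the undrained shear strength acting along the arc:
Arc length L_a = R·θ = 10.6·(72.8°·π/180) = 10.6·1.2706 = 13.47 m
M_R = s_u·L_a·R = 59·13.47·10.6 = 8423.1 kN·m/m
M_D = W·d = 663·4.32 = 2864.2 kN·m/m
FS = M_R / M_D = 8423.1 / 2864.2 = 2.941

FS = 2.94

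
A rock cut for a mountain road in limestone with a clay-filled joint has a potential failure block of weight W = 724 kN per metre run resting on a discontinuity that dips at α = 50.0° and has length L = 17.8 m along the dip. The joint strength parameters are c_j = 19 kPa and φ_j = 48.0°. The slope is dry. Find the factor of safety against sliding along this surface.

FS = 1.54

Resolving the block weight along and normal to the plane and applying the Mohr–Coulomb strength on the joint:
N' = W cosα = 724·cos50.0° = 465.4 kN/m
Driving force T = W sinα = 724·sin50.0° = 554.6 kN/m
Resisting force R = c_j·L + N'·tanφ_j = 19·17.8 + 465.4·tan48.0° = 338.2 + 516.9 = 855.1 kN/m
FS = R / T = 855.1 / 554.6 = 1.542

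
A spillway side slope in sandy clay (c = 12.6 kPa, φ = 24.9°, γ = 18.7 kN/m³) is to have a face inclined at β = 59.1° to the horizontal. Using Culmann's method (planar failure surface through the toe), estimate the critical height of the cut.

H_c = 12.13 m

Culmann's analysis gives the critical failure plane at α_cr = (β + φ)/2 = (59.1 + 24.9)/2 = 42.0°, and the critical height
H_c = (4c/γ) · sinβ cosφ / [1 − cos(β − φ)]
    = (4·12.6/18.7) · sin59.1°·cos24.9° / [1 − cos(34.2°)]
    = 2.695 · 0.8581·0.9070 / [1 − 0.8271]
    = 2.695 · 0.7783 / 0.1729
    = 12.13 m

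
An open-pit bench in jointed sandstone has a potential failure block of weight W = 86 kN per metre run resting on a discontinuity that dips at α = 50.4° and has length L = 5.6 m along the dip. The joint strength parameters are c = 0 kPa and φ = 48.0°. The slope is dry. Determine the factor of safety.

FS = 0.92

Resolving the block weight along and normal to the plane and applying the Mohr–Coulomb strength on the joint:
N' = W cosα = 86·cos50.4° = 54.8 kN/m
Driving force T = W sinα = 86·sin50.4° = 66.3 kN/m
Resisting force R = c·L + N'·tanφ = 0·5.6 + 54.8·tan48.0° = 0.0 + 60.9 = 60.9 kN/m
FS = R / T = 60.9 / 66.3 = 0.919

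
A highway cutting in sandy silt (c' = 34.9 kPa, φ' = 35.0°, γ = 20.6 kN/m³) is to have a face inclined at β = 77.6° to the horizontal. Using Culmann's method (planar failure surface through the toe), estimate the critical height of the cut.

Culmann's analysis gives the critical failure plane at α_cr = (β + φ')/2 = (77.6 + 35.0)/2 = 56.3°, and the critical height
H_c = (4c'/γ) · sinβ cosφ' / [1 − cos(β − φ')]
    = (4·34.9/20.6) · sin77.6°·cos35.0° / [1 − cos(42.6°)]
    = 6.777 · 0.9767·0.8192 / [1 − 0.7361]
    = 6.777 · 0.8000 / 0.2639
    = 20.54 m

H_c = 20.54 m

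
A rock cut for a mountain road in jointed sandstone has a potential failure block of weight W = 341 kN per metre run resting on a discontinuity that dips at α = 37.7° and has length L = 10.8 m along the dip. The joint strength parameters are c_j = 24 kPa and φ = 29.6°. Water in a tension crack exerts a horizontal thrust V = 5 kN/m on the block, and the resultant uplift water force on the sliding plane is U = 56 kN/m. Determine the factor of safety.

FS = 1.78

Resolving the block weight along and normal to the plane and applying the Mohr–Coulomb strength on the joint:
N' = W cosα − U − V sinα = 341·cos37.7° − 56 − 5·sin37.7° = 210.7 kN/m
Driving force T = W sinα + V cosα = 341·sin37.7° + 5·cos37.7° = 212.5 kN/m
Resisting force R = c_j·L + N'·tanφ = 24·10.8 + 210.7·tan29.6° = 259.2 + 119.7 = 378.9 kN/m
FS = R / T = 378.9 / 212.5 = 1.783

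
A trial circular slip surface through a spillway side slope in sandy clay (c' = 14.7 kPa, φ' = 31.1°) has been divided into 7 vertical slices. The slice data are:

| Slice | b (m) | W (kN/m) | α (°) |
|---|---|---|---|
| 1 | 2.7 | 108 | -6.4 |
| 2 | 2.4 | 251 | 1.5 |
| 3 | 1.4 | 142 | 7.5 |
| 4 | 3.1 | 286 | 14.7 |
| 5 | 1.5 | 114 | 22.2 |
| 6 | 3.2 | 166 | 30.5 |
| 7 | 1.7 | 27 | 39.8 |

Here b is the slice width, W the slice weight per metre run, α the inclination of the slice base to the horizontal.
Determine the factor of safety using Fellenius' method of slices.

FS = 3.84

Ordinary method of slices: FS = Σ[c'·Δl_i + (W_i cosα_i)·tanφ'] / Σ W_i sinα_i, with Δl_i = b_i / cosα_i.
Slice 1: Δl = 2.7/cos(-6.4°) = 2.717 m; N'_1 = 108·cos(-6.4°) = 107.3; c'Δl = 39.94; W sinα = -12.0
Slice 2: Δl = 2.4/cos1.5° = 2.401 m; N'_2 = 251·cos1.5° = 250.9; c'Δl = 35.29; W sinα = 6.6
Slice 3: Δl = 1.4/cos7.5° = 1.412 m; N'_3 = 142·cos7.5° = 140.8; c'Δl = 20.76; W sinα = 18.5
Slice 4: Δl = 3.1/cos14.7° = 3.205 m; N'_4 = 286·cos14.7° = 276.6; c'Δl = 47.11; W sinα = 72.6
Slice 5: Δl = 1.5/cos22.2° = 1.620 m; N'_5 = 114·cos22.2° = 105.5; c'Δl = 23.82; W sinα = 43.1
Slice 6: Δl = 3.2/cos30.5° = 3.714 m; N'_6 = 166·cos30.5° = 143.0; c'Δl = 54.59; W sinα = 84.3
Slice 7: Δl = 1.7/cos39.8° = 2.213 m; N'_7 = 27·cos39.8° = 20.7; c'Δl = 32.53; W sinα = 17.3
Σc'Δl = 254.0 kN/m; ΣN' = 1045.0 kN/m; ΣW sinα = 230.2 kN/m
Resisting = 254.0 + 1045.0·tan31.1° = 254.0 + 630.4 = 884.4 kN/m
FS = 884.4 / 230.2 = 3.841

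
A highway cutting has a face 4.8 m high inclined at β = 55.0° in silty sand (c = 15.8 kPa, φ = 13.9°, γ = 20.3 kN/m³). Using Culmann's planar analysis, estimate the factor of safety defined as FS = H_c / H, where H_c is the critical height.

FS = 2.09

H_c = (4c/γ) · sinβ cosφ / [1 − cos(β − φ)]
    = (4·15.8/20.3) · sin55.0°·cos13.9° / [1 − cos41.1°]
    = 3.113 · 0.7952 / 0.2464 = 10.05 m
FS = H_c / H = 10.05 / 4.8 = 2.093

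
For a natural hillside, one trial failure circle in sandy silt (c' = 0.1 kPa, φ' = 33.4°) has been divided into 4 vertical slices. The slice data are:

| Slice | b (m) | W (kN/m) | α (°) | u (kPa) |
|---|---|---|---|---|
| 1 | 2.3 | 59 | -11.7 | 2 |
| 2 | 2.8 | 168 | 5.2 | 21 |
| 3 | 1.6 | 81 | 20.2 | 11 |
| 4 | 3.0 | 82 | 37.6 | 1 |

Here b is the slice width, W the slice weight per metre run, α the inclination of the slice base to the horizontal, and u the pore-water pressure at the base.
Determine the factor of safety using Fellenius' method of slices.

Ordinary method of slices: FS = Σ[c'·Δl_i + (W_i cosα_i − u_i·Δl_i)·tanφ'] / Σ W_i sinα_i, with Δl_i = b_i / cosα_i.
Slice 1: Δl = 2.3/cos(-11.7°) = 2.349 m; N'_1 = 59·cos(-11.7°) − 2·2.349 = 53.1; c'Δl = 0.23; W sinα = -12.0
Slice 2: Δl = 2.8/cos5.2° = 2.812 m; N'_2 = 168·cos5.2° − 21·2.812 = 108.3; c'Δl = 0.28; W sinα = 15.2
Slice 3: Δl = 1.6/cos20.2° = 1.705 m; N'_3 = 81·cos20.2° − 11·1.705 = 57.3; c'Δl = 0.17; W sinα = 28.0
Slice 4: Δl = 3.0/cos37.6° = 3.786 m; N'_4 = 82·cos37.6° − 1·3.786 = 61.2; c'Δl = 0.38; W sinα = 50.0
Σc'Δl = 1.1 kN/m; ΣN' = 279.8 kN/m; ΣW sinα = 81.3 kN/m
Resisting = 1.1 + 279.8·tan33.4° = 1.1 + 184.5 = 185.6 kN/m
FS = 185.6 / 81.3 = 2.283

FS = 2.28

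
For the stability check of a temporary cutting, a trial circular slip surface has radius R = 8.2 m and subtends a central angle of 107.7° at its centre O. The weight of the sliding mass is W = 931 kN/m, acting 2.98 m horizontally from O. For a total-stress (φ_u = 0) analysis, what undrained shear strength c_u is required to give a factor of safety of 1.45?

FS = c_u·L_a·R / (W·d), so c_u = FS·W·d / (L_a·R).
Arc length L_a = R·θ = 8.2·(107.7°·π/180) = 8.2·1.8797 = 15.41 m
c_u = 1.45·931·2.98 / (15.41·8.2) = 4022.9 / 126.39 = 31.83 kPa

c_u = 31.8 kPa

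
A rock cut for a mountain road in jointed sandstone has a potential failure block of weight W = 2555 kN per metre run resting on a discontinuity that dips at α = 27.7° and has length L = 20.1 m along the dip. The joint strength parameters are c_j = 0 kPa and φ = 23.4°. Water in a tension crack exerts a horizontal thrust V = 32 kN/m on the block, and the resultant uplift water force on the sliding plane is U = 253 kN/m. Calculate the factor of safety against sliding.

FS = 0.71

Resolving the block weight along and normal to the plane and applying the Mohr–Coulomb strength on the joint:
N' = W cosα − U − V sinα = 2555·cos27.7° − 253 − 32·sin27.7° = 1994.3 kN/m
Driving force T = W sinα + V cosα = 2555·sin27.7° + 32·cos27.7° = 1216.0 kN/m
Resisting force R = c_j·L + N'·tanφ = 0·20.1 + 1994.3·tan23.4° = 0.0 + 863.0 = 863.0 kN/m
FS = R / T = 863.0 / 1216.0 = 0.710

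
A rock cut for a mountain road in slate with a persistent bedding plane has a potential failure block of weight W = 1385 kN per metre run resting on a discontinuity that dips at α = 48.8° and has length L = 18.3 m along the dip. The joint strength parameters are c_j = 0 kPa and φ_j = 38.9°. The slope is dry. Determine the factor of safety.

FS = 0.71

Resolving the block weight along and normal to the plane and applying the Mohr–Coulomb strength on the joint:
N' = W cosα = 1385·cos48.8° = 912.3 kN/m
Driving force T = W sinα = 1385·sin48.8° = 1042.1 kN/m
Resisting force R = c_j·L + N'·tanφ_j = 0·18.3 + 912.3·tan38.9° = 0.0 + 736.1 = 736.1 kN/m
FS = R / T = 736.1 / 1042.1 = 0.706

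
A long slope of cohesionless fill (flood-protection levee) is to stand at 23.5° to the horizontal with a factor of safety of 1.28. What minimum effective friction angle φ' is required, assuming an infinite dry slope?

FS = tanφ'/tanβ ⇒ tanφ' = FS · tanβ = 1.28 · tan23.5° = 0.5566
φ' = arctan(0.5566) = 29.10°

φ' = 29.1°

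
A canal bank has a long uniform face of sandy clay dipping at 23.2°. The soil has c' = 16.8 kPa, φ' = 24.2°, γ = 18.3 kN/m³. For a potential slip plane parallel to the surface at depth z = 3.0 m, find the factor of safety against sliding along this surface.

For an infinite slope with a slip plane parallel to the surface (no pore pressure): FS = [c' + γz cos²β tanφ'] / [γz sinβ cosβ].
γz = 18.3·3.0 = 54.90 kN/m²
Numerator = 16.8 + 54.90·cos²23.2°·tan24.2° = 16.8 + 54.90·0.8448·0.4494 = 37.644 kPa
Denominator = 54.90·sin23.2°·cos23.2° = 54.90·0.3939·0.9191 = 19.879 kPa
FS = 37.644 / 19.879 = 1.894

FS = 1.89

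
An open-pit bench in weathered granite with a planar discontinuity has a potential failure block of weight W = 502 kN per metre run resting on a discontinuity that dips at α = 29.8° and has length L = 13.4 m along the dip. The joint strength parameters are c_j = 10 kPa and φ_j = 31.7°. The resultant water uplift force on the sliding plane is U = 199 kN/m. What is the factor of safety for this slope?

FS = 1.12

Resolving the block weight along and normal to the plane and applying the Mohr–Coulomb strength on the joint:
N' = W cosα − U = 502·cos29.8° − 199 = 236.6 kN/m
Driving force T = W sinα = 502·sin29.8° = 249.5 kN/m
Resisting force R = c_j·L + N'·tanφ_j = 10·13.4 + 236.6·tan31.7° = 134.0 + 146.1 = 280.1 kN/m
FS = R / T = 280.1 / 249.5 = 1.123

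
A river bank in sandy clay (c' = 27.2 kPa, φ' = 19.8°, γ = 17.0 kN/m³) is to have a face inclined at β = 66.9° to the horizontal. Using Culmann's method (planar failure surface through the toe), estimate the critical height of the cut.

Culmann's analysis gives the critical failure plane at α_cr = (β + φ')/2 = (66.9 + 19.8)/2 = 43.4°, and the critical height
H_c = (4c'/γ) · sinβ cosφ' / [1 − cos(β − φ')]
    = (4·27.2/17.0) · sin66.9°·cos19.8° / [1 − cos(47.1°)]
    = 6.400 · 0.9198·0.9409 / [1 − 0.6807]
    = 6.400 · 0.8654 / 0.3193
    = 17.35 m

H_c = 17.35 m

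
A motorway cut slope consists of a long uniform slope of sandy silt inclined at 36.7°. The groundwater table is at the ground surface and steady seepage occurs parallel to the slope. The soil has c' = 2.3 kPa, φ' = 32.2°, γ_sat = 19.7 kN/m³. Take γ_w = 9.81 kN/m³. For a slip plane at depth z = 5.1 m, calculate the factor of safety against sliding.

FS = 0.47

With seepage parallel to the slope and the water table at the surface, the effective normal stress on the slip plane uses the buoyant unit weight γ' = γ_sat − γ_w while the driving shear stress uses γ_sat:
FS = [c' + γ' z cos²β tanφ'] / [γ_sat z sinβ cosβ]
γ' = 19.7 − 9.81 = 9.89 kN/m³
Numerator = 2.3 + 9.89·5.1·cos²36.7°·tan32.2° = 2.3 + 9.89·5.1·0.6428·0.6297 = 22.719 kPa
Denominator = 19.7·5.1·sin36.7°·cos36.7° = 19.7·5.1·0.5976·0.8018 = 48.141 kPa
FS = 22.719 / 48.141 = 0.472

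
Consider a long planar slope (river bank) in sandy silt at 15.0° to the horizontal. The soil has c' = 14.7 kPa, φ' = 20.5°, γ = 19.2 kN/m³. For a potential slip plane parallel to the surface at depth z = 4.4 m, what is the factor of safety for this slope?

For an infinite slope with a slip plane parallel to the surface (no pore pressure): FS = [c' + γz cos²β tanφ'] / [γz sinβ cosβ].
γz = 19.2·4.4 = 84.48 kN/m²
Numerator = 14.7 + 84.48·cos²15.0°·tan20.5° = 14.7 + 84.48·0.9330·0.3739 = 44.170 kPa
Denominator = 84.48·sin15.0°·cos15.0° = 84.48·0.2588·0.9659 = 21.120 kPa
FS = 44.170 / 21.120 = 2.091

FS = 2.09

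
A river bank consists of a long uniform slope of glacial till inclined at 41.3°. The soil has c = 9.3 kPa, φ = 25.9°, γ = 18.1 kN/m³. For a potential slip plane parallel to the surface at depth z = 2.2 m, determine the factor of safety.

FS = 1.02

For an infinite slope with a slip plane parallel to the surface (no pore pressure): FS = [c + γz cos²β tanφ] / [γz sinβ cosβ].
γz = 18.1·2.2 = 39.82 kN/m²
Numerator = 9.3 + 39.82·cos²41.3°·tan25.9° = 9.3 + 39.82·0.5644·0.4856 = 20.213 kPa
Denominator = 39.82·sin41.3°·cos41.3° = 39.82·0.6600·0.7513 = 19.744 kPa
FS = 20.213 / 19.744 = 1.024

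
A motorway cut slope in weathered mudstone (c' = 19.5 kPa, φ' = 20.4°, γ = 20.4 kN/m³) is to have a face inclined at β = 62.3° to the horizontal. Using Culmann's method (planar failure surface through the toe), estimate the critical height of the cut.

H_c = 12.41 m

Culmann's analysis gives the critical failure plane at α_cr = (β + φ')/2 = (62.3 + 20.4)/2 = 41.3°, and the critical height
H_c = (4c'/γ) · sinβ cosφ' / [1 − cos(β − φ')]
    = (4·19.5/20.4) · sin62.3°·cos20.4° / [1 − cos(41.9°)]
    = 3.824 · 0.8854·0.9373 / [1 − 0.7443]
    = 3.824 · 0.8299 / 0.2557
    = 12.41 m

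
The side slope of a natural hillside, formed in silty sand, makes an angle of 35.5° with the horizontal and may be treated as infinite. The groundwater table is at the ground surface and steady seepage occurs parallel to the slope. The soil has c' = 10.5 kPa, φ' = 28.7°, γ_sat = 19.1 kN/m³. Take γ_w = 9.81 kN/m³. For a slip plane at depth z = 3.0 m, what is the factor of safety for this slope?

With seepage parallel to the slope and the water table at the surface, the effective normal stress on the slip plane uses the buoyant unit weight γ' = γ_sat − γ_w while the driving shear stress uses γ_sat:
FS = [c' + γ' z cos²β tanφ'] / [γ_sat z sinβ cosβ]
γ' = 19.1 − 9.81 = 9.29 kN/m³
Numerator = 10.5 + 9.29·3.0·cos²35.5°·tan28.7° = 10.5 + 9.29·3.0·0.6628·0.5475 = 20.613 kPa
Denominator = 19.1·3.0·sin35.5°·cos35.5° = 19.1·3.0·0.5807·0.8141 = 27.089 kPa
FS = 20.613 / 27.089 = 0.761

FS = 0.76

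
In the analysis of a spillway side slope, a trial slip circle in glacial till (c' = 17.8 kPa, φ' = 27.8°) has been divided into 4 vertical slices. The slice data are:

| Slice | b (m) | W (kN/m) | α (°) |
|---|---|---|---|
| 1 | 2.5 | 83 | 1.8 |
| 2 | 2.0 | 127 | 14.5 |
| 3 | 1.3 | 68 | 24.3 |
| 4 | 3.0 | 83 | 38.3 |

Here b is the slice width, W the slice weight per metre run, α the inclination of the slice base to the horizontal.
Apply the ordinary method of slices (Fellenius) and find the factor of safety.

Ordinary method of slices: FS = Σ[c'·Δl_i + (W_i cosα_i)·tanφ'] / Σ W_i sinα_i, with Δl_i = b_i / cosα_i.
Slice 1: Δl = 2.5/cos1.8° = 2.501 m; N'_1 = 83·cos1.8° = 83.0; c'Δl = 44.52; W sinα = 2.6
Slice 2: Δl = 2.0/cos14.5° = 2.066 m; N'_2 = 127·cos14.5° = 123.0; c'Δl = 36.77; W sinα = 31.8
Slice 3: Δl = 1.3/cos24.3° = 1.426 m; N'_3 = 68·cos24.3° = 62.0; c'Δl = 25.39; W sinα = 28.0
Slice 4: Δl = 3.0/cos38.3° = 3.823 m; N'_4 = 83·cos38.3° = 65.1; c'Δl = 68.04; W sinα = 51.4
Σc'Δl = 174.7 kN/m; ΣN' = 333.0 kN/m; ΣW sinα = 113.8 kN/m
Resisting = 174.7 + 333.0·tan27.8° = 174.7 + 175.6 = 350.3 kN/m
FS = 350.3 / 113.8 = 3.078

FS = 3.08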